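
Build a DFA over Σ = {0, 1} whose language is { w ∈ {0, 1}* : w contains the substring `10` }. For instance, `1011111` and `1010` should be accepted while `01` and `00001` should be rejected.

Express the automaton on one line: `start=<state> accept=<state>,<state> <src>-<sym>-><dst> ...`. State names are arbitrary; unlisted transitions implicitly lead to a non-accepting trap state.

Track how much of `10` has been matched so far: state s0 is no progress, s2 is the absorbing accept state reached once `10` has occurred. Intermediate states record partial matches; on a mismatch, fall back to the longest reusable overlap.
3 states suffice.
        0   1  
>  s0   s0  s1 
   s1   s2  s1 
 * s2   s2  s2 
(> = start, * = accepting)

start=s0 accept=s2 s0-0->s0 s0-1->s1 s1-0->s2 s1-1->s1 s2-0->s2 s2-1->s2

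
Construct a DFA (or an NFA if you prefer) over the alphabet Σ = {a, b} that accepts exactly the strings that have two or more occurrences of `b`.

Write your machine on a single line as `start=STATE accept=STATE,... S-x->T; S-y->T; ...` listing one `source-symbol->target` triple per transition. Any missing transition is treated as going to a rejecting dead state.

Only the number of `b`s matters, and only up to 3. Make a chain S0 → S1 → S2 → S3 advanced by each `b` (with S3 absorbing); every other symbol self-loops. The accepting set is {S2, S3}.
With 4 states:
        a   b  
>  S0   S0  S1 
   S1   S1  S2 
 * S2   S2  S3 
 * S3   S3  S3 
(> = start, * = accepting)

start=S0; accept=S2,S3; S0-a->S0; S0-b->S1; S1-a->S1; S1-b->S2; S2-a->S2; S2-b->S3; S3-a->S3; S3-b->S3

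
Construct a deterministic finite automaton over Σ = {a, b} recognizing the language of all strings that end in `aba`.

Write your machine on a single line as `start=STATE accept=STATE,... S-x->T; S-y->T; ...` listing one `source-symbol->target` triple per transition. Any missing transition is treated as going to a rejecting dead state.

start=q0; accept=q3; q0-a->q1; q0-b->q0; q1-a->q1; q1-b->q2; q2-a->q3; q2-b->q0; q3-a->q1; q3-b->q2

Let each state record the length of the longest suffix of the input read so far that is also a prefix of `aba`. q1 means the last symbol is `a`; q2 means the last 2 symbols are `ab`; q3 means the last 3 symbols are `aba`. Accept only at q3, where the string currently ends in `aba`.
        a   b  
>  q0   q1  q0 
   q1   q1  q2 
   q2   q3  q0 
 * q3   q1  q2 
(> = start, * = accepting)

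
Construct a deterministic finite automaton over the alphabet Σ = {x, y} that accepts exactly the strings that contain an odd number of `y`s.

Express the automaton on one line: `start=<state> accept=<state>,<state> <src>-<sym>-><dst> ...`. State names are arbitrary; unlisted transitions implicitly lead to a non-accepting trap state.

The only thing that matters is how many `y`s have appeared, reduced mod 2. Use one state per residue: q0 for 0, …, q1 for 1. Reading `y` moves to the next residue; anything else stays put. q1 is accepting.
        x   y  
>  q0   q0  q1 
 * q1   q1  q0 
(> = start, * = accepting)

start=q0 accept=q1 q0-x->q0 q0-y->q1 q1-x->q1 q1-y->q0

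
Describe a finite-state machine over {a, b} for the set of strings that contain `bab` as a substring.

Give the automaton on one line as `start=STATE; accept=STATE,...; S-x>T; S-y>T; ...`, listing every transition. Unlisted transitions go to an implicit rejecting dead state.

Track how much of `bab` has been matched so far: state s0 is no progress, s3 is the absorbing accept state reached once `bab` has occurred. Intermediate states record partial matches; on a mismatch, fall back to the longest reusable overlap.
4 states suffice.
        a   b  
>  s0   s0  s1 
   s1   s2  s1 
   s2   s0  s3 
 * s3   s3  s3 
(> = start, * = accepting)

start=s0; accept=s3; s0-a>s0; s0-b>s1; s1-a>s2; s1-b>s1; s2-a>s0; s2-b>s3; s3-a>s3; s3-b>s3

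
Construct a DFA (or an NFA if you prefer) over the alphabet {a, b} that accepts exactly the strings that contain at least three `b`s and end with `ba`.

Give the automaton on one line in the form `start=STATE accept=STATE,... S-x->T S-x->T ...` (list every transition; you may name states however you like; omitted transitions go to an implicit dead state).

Handle the two conditions separately and then intersect. The first has 5 states tracking the count of `b`s, saturating at 4; the second has 3 states tracking how much of the suffix `ba` has currently been matched. A product state is a pair (one from each), accepting exactly when both do. After merging equivalent states the machine shrinks.
A 5-state machine:
        a   b  
>  S0   S0  S1 
   S1   S1  S2 
   S2   S2  S3 
   S3   S4  S3 
 * S4   S2  S3 
(> = start, * = accepting)

start=S0 accept=S4 S0-a->S0 S0-b->S1 S1-a->S1 S1-b->S2 S2-a->S2 S2-b->S3 S3-a->S4 S3-b->S3 S4-a->S2 S4-b->S3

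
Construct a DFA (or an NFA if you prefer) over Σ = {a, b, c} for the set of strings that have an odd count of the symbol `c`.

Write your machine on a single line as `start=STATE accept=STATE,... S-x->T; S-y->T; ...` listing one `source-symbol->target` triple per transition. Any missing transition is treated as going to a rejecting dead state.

start=q0; accept=q1; q0-a->q0; q0-b->q0; q0-c->q1; q1-a->q1; q1-b->q1; q1-c->q0

The only thing that matters is how many `c`s have appeared, reduced mod 2. Use one state per residue: q0 for 0, …, q1 for 1. Reading `c` moves to the next residue; anything else stays put. q1 is accepting.
2 states suffice.
        a   b   c  
>  q0   q0  q0  q1 
 * q1   q1  q1  q0 
(> = start, * = accepting)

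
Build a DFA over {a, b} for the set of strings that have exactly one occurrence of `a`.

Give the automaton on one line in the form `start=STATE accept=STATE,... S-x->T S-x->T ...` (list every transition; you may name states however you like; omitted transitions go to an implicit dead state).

start=q0 accept=q1 q0-a->q1 q0-b->q0 q1-a->q2 q1-b->q1 q2-a->q2 q2-b->q2

Only the number of `a`s matters, and only up to 2. Make a chain q0 → q1 → q2 advanced by each `a` (with q2 absorbing); every other symbol self-loops. The accepting set is {q1}.
A 3-state machine:
        a   b  
>  q0   q1  q0 
 * q1   q2  q1 
   q2   q2  q2 
(> = start, * = accepting)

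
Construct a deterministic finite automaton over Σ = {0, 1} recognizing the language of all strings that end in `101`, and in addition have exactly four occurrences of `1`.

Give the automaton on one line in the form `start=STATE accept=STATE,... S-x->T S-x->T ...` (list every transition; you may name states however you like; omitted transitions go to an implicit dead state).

start=A accept=N A-0->A A-1->B B-0->C B-1->D C-0->E C-1->F D-0->G D-1->H E-0->E E-1->D F-0->G F-1->H G-0->I G-1->J H-0->K H-1->L I-0->I I-1->H J-0->K J-1->L K-0->M K-1->N L-0->O L-1->P M-0->M M-1->L N-0->O N-1->P O-0->Q O-1->R P-0->S P-1->P Q-0->Q Q-1->P R-0->S R-1->P S-0->T S-1->R T-0->T T-1->P

Run two small machines in parallel and take their product. One (4 states) tracks how much of the suffix `101` has currently been matched; the other (6 states) tracks the count of `1`s, saturating at 5. Each combined state is a pair, one component from each; accept when both components accept.
20 states suffice.
       0  1 
>  A   A  B 
   B   C  D 
   C   E  F 
   D   G  H 
   E   E  D 
   F   G  H 
   G   I  J 
   H   K  L 
   I   I  H 
   J   K  L 
   K   M  N 
   L   O  P 
   M   M  L 
 * N   O  P 
   O   Q  R 
   P   S  P 
   Q   Q  P 
   R   S  P 
   S   T  R 
   T   T  P 
(> = start, * = accepting)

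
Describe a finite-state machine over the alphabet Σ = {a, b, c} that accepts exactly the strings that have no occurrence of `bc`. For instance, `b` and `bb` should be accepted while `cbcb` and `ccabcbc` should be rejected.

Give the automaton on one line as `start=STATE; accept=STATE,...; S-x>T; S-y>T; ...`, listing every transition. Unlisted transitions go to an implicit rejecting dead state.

Track partial matches of the forbidden pattern `bc`. State q2 is a dead state reached once `bc` has occurred; every other state accepts. q0 means no part of `bc` is currently matched.
        a   b   c  
>* q0   q0  q1  q0 
 * q1   q0  q1  q2 
   q2   q2  q2  q2 
(> = start, * = accepting)

start=q0; accept=q0,q1; q0-a>q0; q0-b>q1; q0-c>q0; q1-a>q0; q1-b>q1; q1-c>q2; q2-a>q2; q2-b>q2; q2-c>q2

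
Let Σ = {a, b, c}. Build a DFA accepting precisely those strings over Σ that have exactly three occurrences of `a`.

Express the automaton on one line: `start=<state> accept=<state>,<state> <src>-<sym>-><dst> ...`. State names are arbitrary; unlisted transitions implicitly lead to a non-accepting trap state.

start=q0 accept=q3 q0-a->q1 q0-b->q0 q0-c->q0 q1-a->q2 q1-b->q1 q1-c->q1 q2-a->q3 q2-b->q2 q2-c->q2 q3-a->q4 q3-b->q3 q3-c->q3 q4-a->q4 q4-b->q4 q4-c->q4

Count `a`s, saturating at 4: states q0 through q3 mean 0 through 3 `a`s seen; q4 means more than 3. Each `a` increments (capped at q4); other symbols loop. Accept from {q3}.
        a   b   c  
>  q0   q1  q0  q0 
   q1   q2  q1  q1 
   q2   q3  q2  q2 
 * q3   q4  q3  q3 
   q4   q4  q4  q4 
(> = start, * = accepting)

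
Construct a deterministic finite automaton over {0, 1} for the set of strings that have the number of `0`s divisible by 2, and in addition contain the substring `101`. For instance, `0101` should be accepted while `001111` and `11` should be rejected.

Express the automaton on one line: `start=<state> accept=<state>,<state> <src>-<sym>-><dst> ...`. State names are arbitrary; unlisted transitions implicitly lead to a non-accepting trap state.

start=q0 accept=q7 q0-0->q1 q0-1->q2 q1-0->q0 q1-1->q3 q2-0->q4 q2-1->q2 q3-0->q5 q3-1->q3 q4-0->q0 q4-1->q6 q5-0->q1 q5-1->q7 q6-0->q7 q6-1->q6 q7-0->q6 q7-1->q7

Build one automaton per condition and run them in lockstep. One (2 states) tracks the count of `0`s modulo 2; the other (4 states) tracks whether and how much of `101` has been seen. Each combined state is a pair, one component from each; accept when both components accept.
8 states suffice.
        0   1  
>  q0   q1  q2 
   q1   q0  q3 
   q2   q4  q2 
   q3   q5  q3 
   q4   q0  q6 
   q5   q1  q7 
   q6   q7  q6 
 * q7   q6  q7 
(> = start, * = accepting)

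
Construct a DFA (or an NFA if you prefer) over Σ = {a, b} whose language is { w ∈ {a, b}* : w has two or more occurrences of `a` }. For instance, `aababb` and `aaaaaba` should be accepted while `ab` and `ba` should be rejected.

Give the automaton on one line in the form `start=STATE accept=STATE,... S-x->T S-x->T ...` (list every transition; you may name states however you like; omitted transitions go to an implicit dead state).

Count `a`s, saturating at 3: states q0 through q2 mean 0 through 2 `a`s seen; q3 means more than 2. Each `a` increments (capped at q3); other symbols loop. Accept from {q2, q3}.
A 4-state machine:
        a   b  
>  q0   q1  q0 
   q1   q2  q1 
 * q2   q3  q2 
 * q3   q3  q3 
(> = start, * = accepting)

start=q0 accept=q2,q3 q0-a->q1 q0-b->q0 q1-a->q2 q1-b->q1 q2-a->q3 q2-b->q2 q3-a->q3 q3-b->q3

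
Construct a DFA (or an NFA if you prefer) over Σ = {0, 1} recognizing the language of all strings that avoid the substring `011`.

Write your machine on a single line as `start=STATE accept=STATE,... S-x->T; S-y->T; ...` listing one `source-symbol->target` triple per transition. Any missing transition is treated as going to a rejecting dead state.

This is the complement of 'contains `011`'. Use the same substring-matching states — q0 through q3 holding how much of `011` has just been matched — but flip the accepting set: everything except the trap q3 accepts.
With 4 states:
        0   1  
>* q0   q1  q0 
 * q1   q1  q2 
 * q2   q1  q3 
   q3   q3  q3 
(> = start, * = accepting)

start=q0; accept=q0,q1,q2; q0-0->q1; q0-1->q0; q1-0->q1; q1-1->q2; q2-0->q1; q2-1->q3; q3-0->q3; q3-1->q3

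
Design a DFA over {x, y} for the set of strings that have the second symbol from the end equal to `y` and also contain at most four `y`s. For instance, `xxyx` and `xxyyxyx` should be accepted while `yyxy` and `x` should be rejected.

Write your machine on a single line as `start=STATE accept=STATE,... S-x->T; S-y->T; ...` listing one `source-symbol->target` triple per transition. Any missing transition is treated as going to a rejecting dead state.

Run two small machines in parallel and take their product. The first has 7 states tracking the last 2 symbols read; the second has 6 states tracking the count of `y`s, saturating at 5. A product state is a pair (one from each), accepting exactly when both do. After merging equivalent states the machine shrinks.
16 states suffice.
          x    y  
>  q0     q0   q1 
   q1     q2   q3 
 * q2     q4   q5 
 * q3     q6   q7 
   q4     q4   q5 
   q5     q6   q7 
 * q6     q8   q9 
 * q7    q10  q11 
   q8     q8   q9 
   q9    q10  q11 
 * q10   q12  q13 
 * q11   q14  q15 
   q12   q12  q13 
   q13   q14  q15 
 * q14   q15  q15 
   q15   q15  q15 
(> = start, * = accepting)

start=q0; accept=q2,q3,q6,q7,q10,q11,q14; q0-x->q0; q0-y->q1; q1-x->q2; q1-y->q3; q2-x->q4; q2-y->q5; q3-x->q6; q3-y->q7; q4-x->q4; q4-y->q5; q5-x->q6; q5-y->q7; q6-x->q8; q6-y->q9; q7-x->q10; q7-y->q11; q8-x->q8; q8-y->q9; q9-x->q10; q9-y->q11; q10-x->q12; q10-y->q13; q11-x->q14; q11-y->q15; q12-x->q12; q12-y->q13; q13-x->q14; q13-y->q15; q14-x->q15; q14-y->q15; q15-x->q15; q15-y->q15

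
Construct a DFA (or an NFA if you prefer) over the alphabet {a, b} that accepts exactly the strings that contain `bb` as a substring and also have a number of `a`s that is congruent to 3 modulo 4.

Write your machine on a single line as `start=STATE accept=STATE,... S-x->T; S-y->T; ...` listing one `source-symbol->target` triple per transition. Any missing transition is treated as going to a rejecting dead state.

start=s0; accept=s11; s0-a->s1; s0-b->s2; s1-a->s3; s1-b->s4; s2-a->s1; s2-b->s5; s3-a->s6; s3-b->s7; s4-a->s3; s4-b->s8; s5-a->s8; s5-b->s5; s6-a->s0; s6-b->s9; s7-a->s6; s7-b->s10; s8-a->s10; s8-b->s8; s9-a->s0; s9-b->s11; s10-a->s11; s10-b->s10; s11-a->s5; s11-b->s11

Run two small machines in parallel and take their product. One (3 states) tracks whether and how much of `bb` has been seen; the other (4 states) tracks the count of `a`s modulo 4. Each combined state is a pair, one component from each; accept when both components accept.
With 12 states:
          a    b  
>  s0     s1   s2 
   s1     s3   s4 
   s2     s1   s5 
   s3     s6   s7 
   s4     s3   s8 
   s5     s8   s5 
   s6     s0   s9 
   s7     s6  s10 
   s8    s10   s8 
   s9     s0  s11 
   s10   s11  s10 
 * s11    s5  s11 
(> = start, * = accepting)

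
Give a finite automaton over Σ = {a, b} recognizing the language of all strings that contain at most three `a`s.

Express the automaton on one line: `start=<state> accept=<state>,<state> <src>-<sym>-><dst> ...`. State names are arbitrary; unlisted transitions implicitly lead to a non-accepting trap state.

Only the number of `a`s matters, and only up to 4. Make a chain S0 → S1 → S2 → S3 → S4 advanced by each `a` (with S4 absorbing); every other symbol self-loops. The accepting set is {S0, S1, S2, S3}.
A 5-state machine:
        a   b  
>* S0   S1  S0 
 * S1   S2  S1 
 * S2   S3  S2 
 * S3   S4  S3 
   S4   S4  S4 
(> = start, * = accepting)

start=S0 accept=S0,S1,S2,S3 S0-a->S1 S0-b->S0 S1-a->S2 S1-b->S1 S2-a->S3 S2-b->S2 S3-a->S4 S3-b->S3 S4-a->S4 S4-b->S4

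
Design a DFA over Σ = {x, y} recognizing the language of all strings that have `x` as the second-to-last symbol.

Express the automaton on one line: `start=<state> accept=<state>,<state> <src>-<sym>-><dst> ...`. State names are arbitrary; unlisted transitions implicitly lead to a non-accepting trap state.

A DFA must remember the last 2 symbols (since which symbol is second-to-last isn't known until the input ends). Use one state per possible window of the last ≤2 symbols; accept from those whose window starts with `x`.
A 7-state machine:
        x   y  
>  q0   q1  q2 
   q1   q3  q4 
   q2   q5  q6 
 * q3   q3  q4 
 * q4   q5  q6 
   q5   q3  q4 
   q6   q5  q6 
(> = start, * = accepting)

start=q0 accept=q3,q4 q0-x->q1 q0-y->q2 q1-x->q3 q1-y->q4 q2-x->q5 q2-y->q6 q3-x->q3 q3-y->q4 q4-x->q5 q4-y->q6 q5-x->q3 q5-y->q4 q6-x->q5 q6-y->q6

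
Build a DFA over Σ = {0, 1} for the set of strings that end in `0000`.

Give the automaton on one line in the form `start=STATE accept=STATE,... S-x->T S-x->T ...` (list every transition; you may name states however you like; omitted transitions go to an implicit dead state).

start=A accept=E A-0->B A-1->A B-0->C B-1->A C-0->D C-1->A D-0->E D-1->A E-0->E E-1->A

Remember how much of `0000` the current input suffix matches. State A means no match yet; B means the last symbol is `0`; C means the last 2 symbols are `00`; D means the last 3 symbols are `000`; E means the last 4 symbols are `0000`. Only E accepts. On a mismatch, fall back to the longest proper suffix that is still a prefix of `0000`.
With 5 states:
       0  1 
>  A   B  A 
   B   C  A 
   C   D  A 
   D   E  A 
 * E   E  A 
(> = start, * = accepting)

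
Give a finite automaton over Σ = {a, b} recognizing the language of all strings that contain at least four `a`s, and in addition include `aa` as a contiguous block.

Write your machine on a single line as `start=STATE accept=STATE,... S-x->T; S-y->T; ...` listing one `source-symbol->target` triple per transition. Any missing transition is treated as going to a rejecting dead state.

start=s0; accept=s6,s8; s0-a->s1; s0-b->s0; s1-a->s2; s1-b->s3; s2-a->s4; s2-b->s2; s3-a->s5; s3-b->s3; s4-a->s6; s4-b->s4; s5-a->s4; s5-b->s7; s6-a->s8; s6-b->s6; s7-a->s9; s7-b->s7; s8-a->s8; s8-b->s8; s9-a->s6; s9-b->s10; s10-a->s11; s10-b->s10; s11-a->s8; s11-b->s12; s12-a->s13; s12-b->s12; s13-a->s8; s13-b->s14; s14-a->s13; s14-b->s14

Build one automaton per condition and run them in lockstep. The first has 6 states tracking the count of `a`s, saturating at 5; the second has 3 states tracking whether and how much of `aa` has been seen. A product state is a pair (one from each), accepting exactly when both do.
          a    b  
>  s0     s1   s0 
   s1     s2   s3 
   s2     s4   s2 
   s3     s5   s3 
   s4     s6   s4 
   s5     s4   s7 
 * s6     s8   s6 
   s7     s9   s7 
 * s8     s8   s8 
   s9     s6  s10 
   s10   s11  s10 
   s11    s8  s12 
   s12   s13  s12 
   s13    s8  s14 
   s14   s13  s14 
(> = start, * = accepting)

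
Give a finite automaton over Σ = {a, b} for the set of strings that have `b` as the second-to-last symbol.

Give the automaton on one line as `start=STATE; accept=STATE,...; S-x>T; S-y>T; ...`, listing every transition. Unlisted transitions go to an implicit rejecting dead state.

start=q0; accept=q5,q6; q0-a>q1; q0-b>q2; q1-a>q3; q1-b>q4; q2-a>q5; q2-b>q6; q3-a>q3; q3-b>q4; q4-a>q5; q4-b>q6; q5-a>q3; q5-b>q4; q6-a>q5; q6-b>q6

A DFA must remember the last 2 symbols (since which symbol is second-to-last isn't known until the input ends). Use one state per possible window of the last ≤2 symbols; accept from those whose window starts with `b`.
A 7-state machine:
        a   b  
>  q0   q1  q2 
   q1   q3  q4 
   q2   q5  q6 
   q3   q3  q4 
   q4   q5  q6 
 * q5   q3  q4 
 * q6   q5  q6 
(> = start, * = accepting)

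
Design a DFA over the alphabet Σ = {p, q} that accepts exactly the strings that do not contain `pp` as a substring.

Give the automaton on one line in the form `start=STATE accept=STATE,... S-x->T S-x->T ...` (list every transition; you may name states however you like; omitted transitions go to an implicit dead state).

Track partial matches of the forbidden pattern `pp`. State C is a dead state reached once `pp` has occurred; every other state accepts. A means no part of `pp` is currently matched.
With 3 states:
       p  q 
>* A   B  A 
 * B   C  A 
   C   C  C 
(> = start, * = accepting)

start=A accept=A,B A-p->B A-q->A B-p->C B-q->A C-p->C C-q->C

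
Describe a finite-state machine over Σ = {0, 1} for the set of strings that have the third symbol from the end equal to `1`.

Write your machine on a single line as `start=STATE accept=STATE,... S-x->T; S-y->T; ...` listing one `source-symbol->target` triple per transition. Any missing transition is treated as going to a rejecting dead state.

start=A; accept=L,M,N,O; A-0->B; A-1->C; B-0->D; B-1->E; C-0->F; C-1->G; D-0->H; D-1->I; E-0->J; E-1->K; F-0->L; F-1->M; G-0->N; G-1->O; H-0->H; H-1->I; I-0->J; I-1->K; J-0->L; J-1->M; K-0->N; K-1->O; L-0->H; L-1->I; M-0->J; M-1->K; N-0->L; N-1->M; O-0->N; O-1->O

A DFA must remember the last 3 symbols (since which symbol is third-to-last isn't known until the input ends). Use one state per possible window of the last ≤3 symbols; accept from those whose window starts with `1`.
15 states suffice.
       0  1 
>  A   B  C 
   B   D  E 
   C   F  G 
   D   H  I 
   E   J  K 
   F   L  M 
   G   N  O 
   H   H  I 
   I   J  K 
   J   L  M 
   K   N  O 
 * L   H  I 
 * M   J  K 
 * N   L  M 
 * O   N  O 
(> = start, * = accepting)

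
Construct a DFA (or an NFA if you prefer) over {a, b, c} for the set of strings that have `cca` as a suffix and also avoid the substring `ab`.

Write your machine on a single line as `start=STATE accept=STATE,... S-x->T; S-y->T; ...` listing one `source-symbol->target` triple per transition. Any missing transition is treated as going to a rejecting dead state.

Handle the two conditions separately and then intersect. The first has 4 states tracking how much of the suffix `cca` has currently been matched; the second has 3 states tracking partial matches of the forbidden pattern `ab`. A product state is a pair (one from each), accepting exactly when both do. Equivalent product states are then merged.
6 states suffice.
        a   b   c  
>  q0   q1  q0  q2 
   q1   q1  q3  q2 
   q2   q1  q0  q4 
   q3   q3  q3  q3 
   q4   q5  q0  q4 
 * q5   q1  q3  q2 
(> = start, * = accepting)

start=q0; accept=q5; q0-a->q1; q0-b->q0; q0-c->q2; q1-a->q1; q1-b->q3; q1-c->q2; q2-a->q1; q2-b->q0; q2-c->q4; q3-a->q3; q3-b->q3; q3-c->q3; q4-a->q5; q4-b->q0; q4-c->q4; q5-a->q1; q5-b->q3; q5-c->q2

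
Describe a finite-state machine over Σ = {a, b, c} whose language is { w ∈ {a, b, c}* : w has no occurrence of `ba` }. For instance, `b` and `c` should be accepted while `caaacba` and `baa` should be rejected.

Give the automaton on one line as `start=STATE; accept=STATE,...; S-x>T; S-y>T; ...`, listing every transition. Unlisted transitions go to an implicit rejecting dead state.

start=s0; accept=s0,s1; s0-a>s0; s0-b>s1; s0-c>s0; s1-a>s2; s1-b>s1; s1-c>s0; s2-a>s2; s2-b>s2; s2-c>s2

Track partial matches of the forbidden pattern `ba`. State s2 is a dead state reached once `ba` has occurred; every other state accepts. s0 means no part of `ba` is currently matched.
With 3 states:
        a   b   c  
>* s0   s0  s1  s0 
 * s1   s2  s1  s0 
   s2   s2  s2  s2 
(> = start, * = accepting)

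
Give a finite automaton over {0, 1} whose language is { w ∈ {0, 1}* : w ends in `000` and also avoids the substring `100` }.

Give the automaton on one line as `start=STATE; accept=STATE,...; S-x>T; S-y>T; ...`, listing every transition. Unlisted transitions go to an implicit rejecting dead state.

Build one automaton per condition and run them in lockstep. The first has 4 states tracking how much of the suffix `000` has currently been matched; the second has 4 states tracking partial matches of the forbidden pattern `100`. A product state is a pair (one from each), accepting exactly when both do. After merging equivalent states the machine shrinks.
5 states suffice.
        0   1  
>  q0   q1  q2 
   q1   q3  q2 
   q2   q2  q2 
   q3   q4  q2 
 * q4   q4  q2 
(> = start, * = accepting)

start=q0; accept=q4; q0-0>q1; q0-1>q2; q1-0>q3; q1-1>q2; q2-0>q2; q2-1>q2; q3-0>q4; q3-1>q2; q4-0>q4; q4-1>q2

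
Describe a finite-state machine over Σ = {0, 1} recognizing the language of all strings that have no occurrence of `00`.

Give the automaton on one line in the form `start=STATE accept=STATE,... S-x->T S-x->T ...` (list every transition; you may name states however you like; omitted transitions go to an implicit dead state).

start=S0 accept=S0,S1 S0-0->S1 S0-1->S0 S1-0->S2 S1-1->S0 S2-0->S2 S2-1->S2

Track partial matches of the forbidden pattern `00`. State S2 is a dead state reached once `00` has occurred; every other state accepts. S0 means no part of `00` is currently matched.
With 3 states:
        0   1  
>* S0   S1  S0 
 * S1   S2  S0 
   S2   S2  S2 
(> = start, * = accepting)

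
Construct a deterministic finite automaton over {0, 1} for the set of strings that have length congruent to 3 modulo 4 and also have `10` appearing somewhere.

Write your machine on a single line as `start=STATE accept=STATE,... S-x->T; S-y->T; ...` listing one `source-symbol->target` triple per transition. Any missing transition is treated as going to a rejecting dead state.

Run two small machines in parallel and take their product. The first has 4 states tracking the input length modulo 4; the second has 3 states tracking whether and how much of `10` has been seen. A product state is a pair (one from each), accepting exactly when both do.
A 12-state machine:
          0    1  
>  s0     s1   s2 
   s1     s3   s4 
   s2     s5   s4 
   s3     s6   s7 
   s4     s8   s7 
   s5     s8   s8 
   s6     s0   s9 
   s7    s10   s9 
 * s8    s10  s10 
   s9    s11   s2 
   s10   s11  s11 
   s11    s5   s5 
(> = start, * = accepting)

start=s0; accept=s8; s0-0->s1; s0-1->s2; s1-0->s3; s1-1->s4; s2-0->s5; s2-1->s4; s3-0->s6; s3-1->s7; s4-0->s8; s4-1->s7; s5-0->s8; s5-1->s8; s6-0->s0; s6-1->s9; s7-0->s10; s7-1->s9; s8-0->s10; s8-1->s10; s9-0->s11; s9-1->s2; s10-0->s11; s10-1->s11; s11-0->s5; s11-1->s5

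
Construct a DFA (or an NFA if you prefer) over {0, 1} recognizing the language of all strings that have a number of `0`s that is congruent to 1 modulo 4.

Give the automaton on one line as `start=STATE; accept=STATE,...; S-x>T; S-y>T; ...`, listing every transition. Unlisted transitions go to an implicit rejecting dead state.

start=q0; accept=q1; q0-0>q1; q0-1>q0; q1-0>q2; q1-1>q1; q2-0>q3; q2-1>q2; q3-0>q0; q3-1>q3

The only thing that matters is how many `0`s have appeared, reduced mod 4. Use one state per residue: q0 for 0, …, q3 for 3. Reading `0` moves to the next residue; anything else stays put. q1 is accepting.
A 4-state machine:
        0   1  
>  q0   q1  q0 
 * q1   q2  q1 
   q2   q3  q2 
   q3   q0  q3 
(> = start, * = accepting)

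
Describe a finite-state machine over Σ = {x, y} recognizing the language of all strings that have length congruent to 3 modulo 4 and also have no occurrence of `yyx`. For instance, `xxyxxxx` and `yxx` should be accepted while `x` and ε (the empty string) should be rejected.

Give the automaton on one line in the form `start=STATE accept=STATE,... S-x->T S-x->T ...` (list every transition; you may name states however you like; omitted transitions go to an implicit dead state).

start=q0 accept=q6,q7,q8 q0-x->q1 q0-y->q2 q1-x->q3 q1-y->q4 q2-x->q3 q2-y->q5 q3-x->q6 q3-y->q7 q4-x->q6 q4-y->q8 q5-x->q9 q5-y->q8 q6-x->q0 q6-y->q10 q7-x->q0 q7-y->q11 q8-x->q9 q8-y->q11 q9-x->q9 q9-y->q9 q10-x->q1 q10-y->q12 q11-x->q9 q11-y->q12 q12-x->q9 q12-y->q5

Build one automaton per condition and run them in lockstep. One (4 states) tracks the input length modulo 4; the other (4 states) tracks partial matches of the forbidden pattern `yyx`. Each combined state is a pair, one component from each; accept when both components accept. Minimizing collapses redundant product states.
          x    y  
>  q0     q1   q2 
   q1     q3   q4 
   q2     q3   q5 
   q3     q6   q7 
   q4     q6   q8 
   q5     q9   q8 
 * q6     q0  q10 
 * q7     q0  q11 
 * q8     q9  q11 
   q9     q9   q9 
   q10    q1  q12 
   q11    q9  q12 
   q12    q9   q5 
(> = start, * = accepting)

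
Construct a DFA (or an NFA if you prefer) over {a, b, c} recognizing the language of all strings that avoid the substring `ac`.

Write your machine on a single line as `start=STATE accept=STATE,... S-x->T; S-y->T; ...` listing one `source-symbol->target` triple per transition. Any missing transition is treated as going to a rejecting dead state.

This is the complement of 'contains `ac`'. Use the same substring-matching states — S0 through S2 holding how much of `ac` has just been matched — but flip the accepting set: everything except the trap S2 accepts.
A 3-state machine:
        a   b   c  
>* S0   S1  S0  S0 
 * S1   S1  S0  S2 
   S2   S2  S2  S2 
(> = start, * = accepting)

start=S0; accept=S0,S1; S0-a->S1; S0-b->S0; S0-c->S0; S1-a->S1; S1-b->S0; S1-c->S2; S2-a->S2; S2-b->S2; S2-c->S2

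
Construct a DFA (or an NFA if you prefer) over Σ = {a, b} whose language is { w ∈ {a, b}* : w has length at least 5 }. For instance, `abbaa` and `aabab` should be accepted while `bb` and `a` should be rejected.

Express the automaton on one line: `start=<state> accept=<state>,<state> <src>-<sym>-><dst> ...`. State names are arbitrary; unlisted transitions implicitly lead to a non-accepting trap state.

Count input length up to 6: every symbol moves from q0 toward q6, which means 'more than 5' and absorbs. Accept from {q5, q6}.
        a   b  
>  q0   q1  q1 
   q1   q2  q2 
   q2   q3  q3 
   q3   q4  q4 
   q4   q5  q5 
 * q5   q6  q6 
 * q6   q6  q6 
(> = start, * = accepting)

start=q0 accept=q5,q6 q0-a->q1 q0-b->q1 q1-a->q2 q1-b->q2 q2-a->q3 q2-b->q3 q3-a->q4 q3-b->q4 q4-a->q5 q4-b->q5 q5-a->q6 q5-b->q6 q6-a->q6 q6-b->q6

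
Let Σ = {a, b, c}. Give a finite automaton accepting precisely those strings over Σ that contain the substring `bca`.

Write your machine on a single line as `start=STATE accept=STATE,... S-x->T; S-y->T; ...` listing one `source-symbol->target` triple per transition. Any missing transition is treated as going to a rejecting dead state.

start=s0; accept=s3; s0-a->s0; s0-b->s1; s0-c->s0; s1-a->s0; s1-b->s1; s1-c->s2; s2-a->s3; s2-b->s1; s2-c->s0; s3-a->s3; s3-b->s3; s3-c->s3

States s0..s2 record the length of the longest prefix of `bca` that matches the current input suffix. Reaching s3 means `bca` has been seen, and we stay there forever. Accept from s3.
A 4-state machine:
        a   b   c  
>  s0   s0  s1  s0 
   s1   s0  s1  s2 
   s2   s3  s1  s0 
 * s3   s3  s3  s3 
(> = start, * = accepting)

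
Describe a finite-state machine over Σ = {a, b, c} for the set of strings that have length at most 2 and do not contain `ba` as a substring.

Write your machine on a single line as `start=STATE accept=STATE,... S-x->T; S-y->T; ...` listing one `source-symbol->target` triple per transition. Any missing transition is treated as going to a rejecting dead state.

Handle the two conditions separately and then intersect. The first has 4 states tracking the input length, saturating at 3; the second has 3 states tracking partial matches of the forbidden pattern `ba`. A product state is a pair (one from each), accepting exactly when both do. After merging equivalent states the machine shrinks.
With 5 states:
        a   b   c  
>* q0   q1  q2  q1 
 * q1   q3  q3  q3 
 * q2   q4  q3  q3 
 * q3   q4  q4  q4 
   q4   q4  q4  q4 
(> = start, * = accepting)

start=q0; accept=q0,q1,q2,q3; q0-a->q1; q0-b->q2; q0-c->q1; q1-a->q3; q1-b->q3; q1-c->q3; q2-a->q4; q2-b->q3; q2-c->q3; q3-a->q4; q3-b->q4; q3-c->q4; q4-a->q4; q4-b->q4; q4-c->q4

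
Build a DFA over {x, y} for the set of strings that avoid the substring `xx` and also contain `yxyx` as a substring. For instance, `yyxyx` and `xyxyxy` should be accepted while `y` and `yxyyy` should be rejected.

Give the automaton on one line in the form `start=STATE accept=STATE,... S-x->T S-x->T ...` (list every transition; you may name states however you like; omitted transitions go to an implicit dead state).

start=S0 accept=S6,S7 S0-x->S1 S0-y->S2 S1-x->S3 S1-y->S2 S2-x->S4 S2-y->S2 S3-x->S3 S3-y->S3 S4-x->S3 S4-y->S5 S5-x->S6 S5-y->S2 S6-x->S3 S6-y->S7 S7-x->S6 S7-y->S7

Run two small machines in parallel and take their product. The first has 3 states tracking partial matches of the forbidden pattern `xx`; the second has 5 states tracking whether and how much of `yxyx` has been seen. A product state is a pair (one from each), accepting exactly when both do. Equivalent product states are then merged.
8 states suffice.
        x   y  
>  S0   S1  S2 
   S1   S3  S2 
   S2   S4  S2 
   S3   S3  S3 
   S4   S3  S5 
   S5   S6  S2 
 * S6   S3  S7 
 * S7   S6  S7 
(> = start, * = accepting)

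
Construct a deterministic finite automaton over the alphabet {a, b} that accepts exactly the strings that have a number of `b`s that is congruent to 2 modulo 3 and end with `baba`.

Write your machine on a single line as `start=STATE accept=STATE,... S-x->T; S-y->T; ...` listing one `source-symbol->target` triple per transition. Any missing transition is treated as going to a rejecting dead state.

Handle the two conditions separately and then intersect. One (3 states) tracks the count of `b`s modulo 3; the other (5 states) tracks how much of the suffix `baba` has currently been matched. Each combined state is a pair, one component from each; accept when both components accept. Minimizing collapses redundant product states.
        a   b  
>  q0   q0  q1 
   q1   q2  q3 
   q2   q4  q5 
   q3   q3  q0 
   q4   q4  q3 
   q5   q6  q0 
 * q6   q3  q0 
(> = start, * = accepting)

start=q0; accept=q6; q0-a->q0; q0-b->q1; q1-a->q2; q1-b->q3; q2-a->q4; q2-b->q5; q3-a->q3; q3-b->q0; q4-a->q4; q4-b->q3; q5-a->q6; q5-b->q0; q6-a->q3; q6-b->q0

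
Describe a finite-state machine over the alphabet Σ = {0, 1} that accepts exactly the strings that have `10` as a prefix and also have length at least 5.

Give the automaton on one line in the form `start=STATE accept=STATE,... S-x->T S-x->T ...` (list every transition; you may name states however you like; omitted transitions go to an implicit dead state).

Run two small machines in parallel and take their product. The first has 4 states tracking whether the input so far still matches the prefix `10`; the second has 7 states tracking the input length, saturating at 6. A product state is a pair (one from each), accepting exactly when both do. Minimizing collapses redundant product states.
A 7-state machine:
        0   1  
>  s0   s1  s2 
   s1   s1  s1 
   s2   s3  s1 
   s3   s4  s4 
   s4   s5  s5 
   s5   s6  s6 
 * s6   s6  s6 
(> = start, * = accepting)

start=s0 accept=s6 s0-0->s1 s0-1->s2 s1-0->s1 s1-1->s1 s2-0->s3 s2-1->s1 s3-0->s4 s3-1->s4 s4-0->s5 s4-1->s5 s5-0->s6 s5-1->s6 s6-0->s6 s6-1->s6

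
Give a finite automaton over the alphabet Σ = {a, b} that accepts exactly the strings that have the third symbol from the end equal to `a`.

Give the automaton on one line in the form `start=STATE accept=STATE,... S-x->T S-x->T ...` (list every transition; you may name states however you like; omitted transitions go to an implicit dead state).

start=S0 accept=S7,S8,S9,S10 S0-a->S1 S0-b->S2 S1-a->S3 S1-b->S4 S2-a->S5 S2-b->S6 S3-a->S7 S3-b->S8 S4-a->S9 S4-b->S10 S5-a->S11 S5-b->S12 S6-a->S13 S6-b->S14 S7-a->S7 S7-b->S8 S8-a->S9 S8-b->S10 S9-a->S11 S9-b->S12 S10-a->S13 S10-b->S14 S11-a->S7 S11-b->S8 S12-a->S9 S12-b->S10 S13-a->S11 S13-b->S12 S14-a->S13 S14-b->S14

A DFA must remember the last 3 symbols (since which symbol is third-to-last isn't known until the input ends). Use one state per possible window of the last ≤3 symbols; accept from those whose window starts with `a`.
15 states suffice.
          a    b  
>  S0     S1   S2 
   S1     S3   S4 
   S2     S5   S6 
   S3     S7   S8 
   S4     S9  S10 
   S5    S11  S12 
   S6    S13  S14 
 * S7     S7   S8 
 * S8     S9  S10 
 * S9    S11  S12 
 * S10   S13  S14 
   S11    S7   S8 
   S12    S9  S10 
   S13   S11  S12 
   S14   S13  S14 
(> = start, * = accepting)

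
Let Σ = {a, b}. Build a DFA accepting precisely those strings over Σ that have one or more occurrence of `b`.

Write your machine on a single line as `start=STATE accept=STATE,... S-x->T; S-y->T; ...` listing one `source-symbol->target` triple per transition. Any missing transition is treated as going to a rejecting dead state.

Only the number of `b`s matters, and only up to 2. Make a chain s0 → s1 → s2 advanced by each `b` (with s2 absorbing); every other symbol self-loops. The accepting set is {s1, s2}.
        a   b  
>  s0   s0  s1 
 * s1   s1  s2 
 * s2   s2  s2 
(> = start, * = accepting)

start=s0; accept=s1,s2; s0-a->s0; s0-b->s1; s1-a->s1; s1-b->s2; s2-a->s2; s2-b->s2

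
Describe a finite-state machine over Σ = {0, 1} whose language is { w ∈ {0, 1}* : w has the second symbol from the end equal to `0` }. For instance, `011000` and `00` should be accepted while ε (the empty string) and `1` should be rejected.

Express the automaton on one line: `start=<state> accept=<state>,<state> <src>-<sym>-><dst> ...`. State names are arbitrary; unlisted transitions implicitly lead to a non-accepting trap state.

A DFA must remember the last 2 symbols (since which symbol is second-to-last isn't known until the input ends). Use one state per possible window of the last ≤2 symbols; accept from those whose window starts with `0`.
A 7-state machine:
       0  1 
>  A   B  C 
   B   D  E 
   C   F  G 
 * D   D  E 
 * E   F  G 
   F   D  E 
   G   F  G 
(> = start, * = accepting)

start=A accept=D,E A-0->B A-1->C B-0->D B-1->E C-0->F C-1->G D-0->D D-1->E E-0->F E-1->G F-0->D F-1->E G-0->F G-1->G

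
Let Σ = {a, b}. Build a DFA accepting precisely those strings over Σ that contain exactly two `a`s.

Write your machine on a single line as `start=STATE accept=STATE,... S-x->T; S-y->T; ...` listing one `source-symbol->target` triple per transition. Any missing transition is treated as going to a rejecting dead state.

start=q0; accept=q2; q0-a->q1; q0-b->q0; q1-a->q2; q1-b->q1; q2-a->q3; q2-b->q2; q3-a->q3; q3-b->q3

Only the number of `a`s matters, and only up to 3. Make a chain q0 → q1 → q2 → q3 advanced by each `a` (with q3 absorbing); every other symbol self-loops. The accepting set is {q2}.
With 4 states:
        a   b  
>  q0   q1  q0 
   q1   q2  q1 
 * q2   q3  q2 
   q3   q3  q3 
(> = start, * = accepting)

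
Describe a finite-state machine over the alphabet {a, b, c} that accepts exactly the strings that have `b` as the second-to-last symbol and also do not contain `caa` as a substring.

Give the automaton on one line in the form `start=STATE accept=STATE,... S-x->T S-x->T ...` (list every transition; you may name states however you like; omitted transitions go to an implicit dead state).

start=S0 accept=S3,S4,S5 S0-a->S0 S0-b->S1 S0-c->S2 S1-a->S3 S1-b->S4 S1-c->S5 S2-a->S6 S2-b->S1 S2-c->S2 S3-a->S0 S3-b->S1 S3-c->S2 S4-a->S3 S4-b->S4 S4-c->S5 S5-a->S6 S5-b->S1 S5-c->S2 S6-a->S7 S6-b->S1 S6-c->S2 S7-a->S7 S7-b->S7 S7-c->S7

Handle the two conditions separately and then intersect. One (13 states) tracks the last 2 symbols read; the other (4 states) tracks partial matches of the forbidden pattern `caa`. Each combined state is a pair, one component from each; accept when both components accept. Minimizing collapses redundant product states.
An 8-state machine:
        a   b   c  
>  S0   S0  S1  S2 
   S1   S3  S4  S5 
   S2   S6  S1  S2 
 * S3   S0  S1  S2 
 * S4   S3  S4  S5 
 * S5   S6  S1  S2 
   S6   S7  S1  S2 
   S7   S7  S7  S7 
(> = start, * = accepting)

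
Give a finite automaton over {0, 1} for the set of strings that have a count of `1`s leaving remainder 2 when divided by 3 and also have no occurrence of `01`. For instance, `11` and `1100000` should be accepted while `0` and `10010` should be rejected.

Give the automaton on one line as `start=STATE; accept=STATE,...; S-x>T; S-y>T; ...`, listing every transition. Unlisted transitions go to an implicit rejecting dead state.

start=s0; accept=s3,s4; s0-0>s1; s0-1>s2; s1-0>s1; s1-1>s1; s2-0>s1; s2-1>s3; s3-0>s4; s3-1>s0; s4-0>s4; s4-1>s1

Run two small machines in parallel and take their product. One (3 states) tracks the count of `1`s modulo 3; the other (3 states) tracks partial matches of the forbidden pattern `01`. Each combined state is a pair, one component from each; accept when both components accept. Minimizing collapses redundant product states.
5 states suffice.
        0   1  
>  s0   s1  s2 
   s1   s1  s1 
   s2   s1  s3 
 * s3   s4  s0 
 * s4   s4  s1 
(> = start, * = accepting)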